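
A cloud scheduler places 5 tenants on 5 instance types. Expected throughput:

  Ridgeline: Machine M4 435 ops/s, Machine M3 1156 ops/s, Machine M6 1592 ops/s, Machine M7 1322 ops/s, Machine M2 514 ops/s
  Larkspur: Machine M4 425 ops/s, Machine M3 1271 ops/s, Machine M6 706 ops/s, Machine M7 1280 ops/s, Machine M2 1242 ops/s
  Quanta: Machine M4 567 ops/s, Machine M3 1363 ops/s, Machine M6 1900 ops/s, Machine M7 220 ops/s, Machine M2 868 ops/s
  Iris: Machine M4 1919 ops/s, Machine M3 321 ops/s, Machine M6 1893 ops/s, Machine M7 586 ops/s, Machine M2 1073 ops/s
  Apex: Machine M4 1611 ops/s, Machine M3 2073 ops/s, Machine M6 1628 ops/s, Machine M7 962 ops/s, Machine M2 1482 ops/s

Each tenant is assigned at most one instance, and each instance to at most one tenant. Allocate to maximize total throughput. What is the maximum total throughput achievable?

Max total: 8456 ops/s

Optimal: Ridgeline→Machine M7 (1322 ops/s), Larkspur→Machine M2 (1242 ops/s), Quanta→Machine M6 (1900 ops/s), Iris→Machine M4 (1919 ops/s), Apex→Machine M3 (2073 ops/s) — total 1322+1242+1900+1919+2073 = 8456 ops/s.
Row-greedy (each tenant in turn takes its best remaining instance) gives 7636 ops/s, worse by 820.
Next-best assignment: Ridgeline→Machine M7, Larkspur→Machine M3, Quanta→Machine M6, Iris→Machine M4, Apex→Machine M2 = 7894 ops/s.
No other one-to-one assignment exceeds 8456 ops/s.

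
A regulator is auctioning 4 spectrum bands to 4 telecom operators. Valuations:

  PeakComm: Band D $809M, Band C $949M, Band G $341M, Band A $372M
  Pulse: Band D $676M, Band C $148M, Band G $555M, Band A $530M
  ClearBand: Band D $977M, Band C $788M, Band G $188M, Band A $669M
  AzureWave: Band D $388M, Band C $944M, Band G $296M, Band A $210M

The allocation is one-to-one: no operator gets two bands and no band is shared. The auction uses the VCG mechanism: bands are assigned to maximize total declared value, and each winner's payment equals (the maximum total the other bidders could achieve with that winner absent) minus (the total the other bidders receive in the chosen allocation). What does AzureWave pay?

Efficient allocation: PeakComm→Band D ($809M), Pulse→Band G ($555M), ClearBand→Band A ($669M), AzureWave→Band C ($944M); total welfare W = $2977M.
AzureWave receives Band C at value $944M, so the others get W − 944 = $2033M.
Without AzureWave: best allocation of the remaining 3 bidders over all 4 bands is PeakComm→Band C ($949M), Pulse→Band G ($555M), ClearBand→Band D ($977M), total $2481M.
VCG payment = (others' best without AzureWave) − (others' welfare with AzureWave) = 2481 − 2033 = $448M.

AzureWave pays $448M.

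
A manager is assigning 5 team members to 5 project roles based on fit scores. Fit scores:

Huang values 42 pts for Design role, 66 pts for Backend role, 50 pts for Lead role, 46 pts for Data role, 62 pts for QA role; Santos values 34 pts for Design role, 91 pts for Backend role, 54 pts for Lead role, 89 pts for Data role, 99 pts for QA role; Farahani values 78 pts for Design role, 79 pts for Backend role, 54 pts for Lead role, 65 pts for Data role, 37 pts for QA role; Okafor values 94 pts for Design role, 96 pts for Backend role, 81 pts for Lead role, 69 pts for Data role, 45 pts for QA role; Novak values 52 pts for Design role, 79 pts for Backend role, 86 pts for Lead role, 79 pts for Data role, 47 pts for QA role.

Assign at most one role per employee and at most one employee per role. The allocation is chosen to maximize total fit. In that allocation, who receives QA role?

This is the linear assignment problem.
Optimal: Huang→QA role (62 pts), Santos→Data role (89 pts), Farahani→Design role (78 pts), Okafor→Backend role (96 pts), Novak→Lead role (86 pts) — total 62+89+78+96+86 = 411 pts.
Column-greedy (each role in turn goes to its best remaining employee) gives 398 pts, worse by 13.
Next-best assignment: Huang→Backend role, Santos→QA role, Farahani→Data role, Okafor→Design role, Novak→Lead role = 410 pts.
Swapping Santos↔Farahani (Santos→Design role 34 pts, Farahani→Data role 65 pts) loses 68.
Huang's own top role is Backend role (66 pts), but forcing Huang→Backend role and reassigning the rest optimally gives only 410 pts — worse by 1.

Huang receives QA role.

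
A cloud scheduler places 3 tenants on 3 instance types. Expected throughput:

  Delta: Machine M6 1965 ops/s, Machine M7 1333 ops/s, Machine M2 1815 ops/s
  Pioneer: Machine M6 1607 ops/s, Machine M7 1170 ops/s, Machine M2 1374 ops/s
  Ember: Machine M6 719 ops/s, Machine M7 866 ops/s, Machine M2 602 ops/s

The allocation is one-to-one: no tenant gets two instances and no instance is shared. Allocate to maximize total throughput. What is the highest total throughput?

Max total: 4288 ops/s

This is a one-to-one assignment (maximum-weight bipartite matching).
Optimal: Delta→Machine M2 (1815 ops/s), Pioneer→Machine M6 (1607 ops/s), Ember→Machine M7 (866 ops/s) — total 1815+1607+866 = 4288 ops/s.
Max-entry greedy (repeatedly take the single best remaining cell) gives 4205 ops/s, worse by 83.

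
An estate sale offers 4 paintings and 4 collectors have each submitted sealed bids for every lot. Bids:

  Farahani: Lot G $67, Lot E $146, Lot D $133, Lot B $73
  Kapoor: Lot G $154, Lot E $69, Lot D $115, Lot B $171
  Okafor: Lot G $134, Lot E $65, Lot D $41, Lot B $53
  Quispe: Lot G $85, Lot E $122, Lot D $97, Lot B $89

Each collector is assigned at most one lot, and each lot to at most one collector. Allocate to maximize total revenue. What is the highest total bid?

Maximum total: $560

Treat this as an assignment problem: match each collector to one lot.
Optimal: Farahani→Lot D ($133), Kapoor→Lot B ($171), Okafor→Lot G ($134), Quispe→Lot E ($122) — total 133+171+134+122 = $560.
Row-greedy (each collector in turn takes its best remaining lot) gives $548, worse by 12.
Next-best assignment: Farahani→Lot E, Kapoor→Lot B, Okafor→Lot G, Quispe→Lot D = $548.
Checked against all permutations: $560 is optimal.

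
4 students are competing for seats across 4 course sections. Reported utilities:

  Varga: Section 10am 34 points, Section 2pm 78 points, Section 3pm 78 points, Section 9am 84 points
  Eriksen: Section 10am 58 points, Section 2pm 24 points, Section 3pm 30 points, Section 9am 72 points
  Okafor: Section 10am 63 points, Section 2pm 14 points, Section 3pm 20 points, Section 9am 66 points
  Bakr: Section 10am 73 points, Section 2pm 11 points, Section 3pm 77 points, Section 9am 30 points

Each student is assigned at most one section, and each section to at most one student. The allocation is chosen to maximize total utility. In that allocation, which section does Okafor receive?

Okafor receives Section 10am.

Treat this as an assignment problem: match each student to one section.
Optimal: Varga→Section 2pm (78 points), Eriksen→Section 9am (72 points), Okafor→Section 10am (63 points), Bakr→Section 3pm (77 points) — total 78+72+63+77 = 290 points.
Column-greedy (each section in turn goes to its best remaining student) gives 247 points, worse by 43.
Next-best assignment: Varga→Section 2pm, Eriksen→Section 10am, Okafor→Section 9am, Bakr→Section 3pm = 279 points.
Swapping Eriksen↔Bakr (Eriksen→Section 3pm 30 points, Bakr→Section 9am 30 points) loses 89.
Okafor's own top section is Section 9am (66 points), but forcing Okafor→Section 9am and reassigning the rest optimally gives only 279 points — worse by 11.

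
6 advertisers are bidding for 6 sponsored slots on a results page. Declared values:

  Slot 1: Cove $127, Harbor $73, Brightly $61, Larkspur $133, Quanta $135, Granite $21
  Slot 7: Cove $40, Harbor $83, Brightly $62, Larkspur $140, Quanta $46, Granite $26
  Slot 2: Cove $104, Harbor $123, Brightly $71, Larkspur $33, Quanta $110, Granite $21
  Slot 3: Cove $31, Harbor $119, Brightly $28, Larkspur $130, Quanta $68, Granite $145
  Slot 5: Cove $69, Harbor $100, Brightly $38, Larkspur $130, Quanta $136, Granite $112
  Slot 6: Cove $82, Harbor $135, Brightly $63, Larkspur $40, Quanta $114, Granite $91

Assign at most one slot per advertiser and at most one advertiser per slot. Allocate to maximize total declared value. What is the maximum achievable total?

Treat this as an assignment problem: match each advertiser to one slot.
Optimal: Cove→Slot 1 ($127), Harbor→Slot 6 ($135), Brightly→Slot 2 ($71), Larkspur→Slot 7 ($140), Quanta→Slot 5 ($136), Granite→Slot 3 ($145) — total 127+135+71+140+136+145 = $754.
Column-greedy (each slot in turn goes to its best remaining advertiser) gives $675, worse by 79.
Swapping Granite↔Harbor (Granite→Slot 6 $91, Harbor→Slot 3 $119) loses 70.
Every other assignment is strictly worse.

Maximum total: $754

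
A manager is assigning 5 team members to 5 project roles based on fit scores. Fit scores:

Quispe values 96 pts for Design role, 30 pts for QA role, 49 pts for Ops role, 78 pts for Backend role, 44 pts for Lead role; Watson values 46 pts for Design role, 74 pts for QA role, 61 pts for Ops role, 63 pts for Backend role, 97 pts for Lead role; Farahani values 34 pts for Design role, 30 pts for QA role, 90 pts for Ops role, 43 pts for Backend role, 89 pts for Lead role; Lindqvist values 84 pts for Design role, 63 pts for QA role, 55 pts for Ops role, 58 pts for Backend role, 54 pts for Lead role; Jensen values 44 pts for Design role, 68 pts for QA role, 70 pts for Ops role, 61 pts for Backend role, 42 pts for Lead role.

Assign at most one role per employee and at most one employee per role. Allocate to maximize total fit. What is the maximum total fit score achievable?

Max total: 417 pts

Optimal: Quispe→Backend role (78 pts), Watson→Lead role (97 pts), Farahani→Ops role (90 pts), Lindqvist→Design role (84 pts), Jensen→QA role (68 pts) — total 78+97+90+84+68 = 417 pts.
Column-greedy (each role in turn goes to its best remaining employee) gives 375 pts, worse by 42.
Checked against all permutations: 417 pts is optimal.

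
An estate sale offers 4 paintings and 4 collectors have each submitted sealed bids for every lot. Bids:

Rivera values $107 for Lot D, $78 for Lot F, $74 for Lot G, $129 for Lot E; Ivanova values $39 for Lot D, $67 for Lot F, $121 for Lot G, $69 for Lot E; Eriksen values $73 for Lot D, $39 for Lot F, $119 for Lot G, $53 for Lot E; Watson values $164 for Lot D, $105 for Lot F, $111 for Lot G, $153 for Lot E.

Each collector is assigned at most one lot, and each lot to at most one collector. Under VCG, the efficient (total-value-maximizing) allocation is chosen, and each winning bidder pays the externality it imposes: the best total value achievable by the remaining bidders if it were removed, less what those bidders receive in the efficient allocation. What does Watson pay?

Efficient allocation: Rivera→Lot E ($129), Ivanova→Lot F ($67), Eriksen→Lot G ($119), Watson→Lot D ($164); total welfare W = $479.
Watson receives Lot D at value $164, so the others get W − 164 = $315.
Without Watson: best allocation of the remaining 3 bidders over all 4 lots is Rivera→Lot E ($129), Ivanova→Lot G ($121), Eriksen→Lot D ($73), total $323.
VCG payment = (others' best without Watson) − (others' welfare with Watson) = 323 − 315 = $8.

Watson pays $8.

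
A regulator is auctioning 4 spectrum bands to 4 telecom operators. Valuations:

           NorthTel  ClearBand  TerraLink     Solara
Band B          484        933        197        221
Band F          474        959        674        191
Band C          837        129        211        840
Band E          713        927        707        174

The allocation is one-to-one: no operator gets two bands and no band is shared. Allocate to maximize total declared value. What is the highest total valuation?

Treat this as an assignment problem: match each operator to one band.
Optimal: NorthTel→Band E ($713M), ClearBand→Band B ($933M), TerraLink→Band F ($674M), Solara→Band C ($840M) — total 713+933+674+840 = $3160M.
Next-best assignment: NorthTel→Band B, ClearBand→Band F, TerraLink→Band E, Solara→Band C = $2990M.
Swapping NorthTel↔TerraLink (NorthTel→Band F $474M, TerraLink→Band E $707M) loses 206.

Max total: $3160M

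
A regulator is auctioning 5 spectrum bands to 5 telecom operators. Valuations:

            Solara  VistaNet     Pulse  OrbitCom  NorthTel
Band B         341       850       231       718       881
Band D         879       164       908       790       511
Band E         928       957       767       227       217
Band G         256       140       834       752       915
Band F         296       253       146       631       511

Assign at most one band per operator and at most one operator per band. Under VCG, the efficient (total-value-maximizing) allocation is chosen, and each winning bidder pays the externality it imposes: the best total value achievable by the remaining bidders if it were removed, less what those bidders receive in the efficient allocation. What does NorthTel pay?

NorthTel pays $121M.

Efficient allocation: Solara→Band E ($928M), VistaNet→Band B ($850M), Pulse→Band D ($908M), OrbitCom→Band F ($631M), NorthTel→Band G ($915M); total welfare W = $4232M.
NorthTel receives Band G at value $915M, so the others get W − 915 = $3317M.
Without NorthTel: best allocation of the remaining 4 bidders over all 5 bands is Solara→Band E ($928M), VistaNet→Band B ($850M), Pulse→Band D ($908M), OrbitCom→Band G ($752M), total $3438M.
VCG payment = (others' best without NorthTel) − (others' welfare with NorthTel) = 3438 − 3317 = $121M.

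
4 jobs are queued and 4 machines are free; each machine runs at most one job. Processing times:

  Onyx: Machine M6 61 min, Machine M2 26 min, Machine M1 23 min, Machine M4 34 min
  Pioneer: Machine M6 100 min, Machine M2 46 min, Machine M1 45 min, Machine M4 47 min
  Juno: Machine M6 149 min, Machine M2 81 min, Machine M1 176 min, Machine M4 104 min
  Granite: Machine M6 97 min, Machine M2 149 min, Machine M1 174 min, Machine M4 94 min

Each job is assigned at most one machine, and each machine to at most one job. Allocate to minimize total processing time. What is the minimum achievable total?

This is a one-to-one assignment (minimum-cost bipartite matching).
Optimal: Onyx→Machine M1 (23 min), Pioneer→Machine M4 (47 min), Juno→Machine M2 (81 min), Granite→Machine M6 (97 min) — total 23+47+81+97 = 248 min.
Min-entry greedy (repeatedly take the single cheapest remaining cell) gives 312 min, worse by 64.
Next-best assignment: Onyx→Machine M4, Pioneer→Machine M1, Juno→Machine M2, Granite→Machine M6 = 257 min.
Swapping Granite↔Onyx (Granite→Machine M1 174 min, Onyx→Machine M6 61 min) adds 115.
No other one-to-one assignment undercuts 248 min.

Minimum total: 248 min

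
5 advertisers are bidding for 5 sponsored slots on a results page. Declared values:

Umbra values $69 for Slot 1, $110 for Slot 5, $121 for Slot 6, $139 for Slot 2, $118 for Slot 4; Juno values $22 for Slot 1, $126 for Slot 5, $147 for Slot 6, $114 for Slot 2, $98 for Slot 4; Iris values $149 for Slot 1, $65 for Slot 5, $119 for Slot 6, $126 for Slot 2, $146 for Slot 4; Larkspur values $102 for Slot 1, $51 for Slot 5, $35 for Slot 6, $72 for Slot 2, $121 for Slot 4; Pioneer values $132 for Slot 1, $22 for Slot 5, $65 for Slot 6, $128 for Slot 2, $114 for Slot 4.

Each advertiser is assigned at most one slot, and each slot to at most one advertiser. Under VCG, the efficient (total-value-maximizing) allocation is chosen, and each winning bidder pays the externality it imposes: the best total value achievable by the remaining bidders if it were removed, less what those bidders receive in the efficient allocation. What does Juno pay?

Juno pays $11.

Efficient allocation: Umbra→Slot 5 ($110), Juno→Slot 6 ($147), Iris→Slot 1 ($149), Larkspur→Slot 4 ($121), Pioneer→Slot 2 ($128); total welfare W = $655.
Juno receives Slot 6 at value $147, so the others get W − 147 = $508.
Without Juno: best allocation of the remaining 4 bidders over all 5 slots is Umbra→Slot 6 ($121), Iris→Slot 1 ($149), Larkspur→Slot 4 ($121), Pioneer→Slot 2 ($128), total $519.
VCG payment = (others' best without Juno) − (others' welfare with Juno) = 519 − 508 = $11.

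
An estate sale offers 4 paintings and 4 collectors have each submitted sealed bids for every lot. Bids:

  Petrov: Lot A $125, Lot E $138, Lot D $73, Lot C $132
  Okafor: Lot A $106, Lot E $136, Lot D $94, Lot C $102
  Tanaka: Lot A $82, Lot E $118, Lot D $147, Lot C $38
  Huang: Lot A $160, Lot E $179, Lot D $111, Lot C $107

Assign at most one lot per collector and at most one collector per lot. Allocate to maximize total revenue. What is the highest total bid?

Maximum total: $575

Optimal: Petrov→Lot C ($132), Okafor→Lot E ($136), Tanaka→Lot D ($147), Huang→Lot A ($160) — total 132+136+147+160 = $575.
Max-entry greedy (repeatedly take the single best remaining cell) gives $564, worse by 11.
Checked against all permutations: $575 is optimal.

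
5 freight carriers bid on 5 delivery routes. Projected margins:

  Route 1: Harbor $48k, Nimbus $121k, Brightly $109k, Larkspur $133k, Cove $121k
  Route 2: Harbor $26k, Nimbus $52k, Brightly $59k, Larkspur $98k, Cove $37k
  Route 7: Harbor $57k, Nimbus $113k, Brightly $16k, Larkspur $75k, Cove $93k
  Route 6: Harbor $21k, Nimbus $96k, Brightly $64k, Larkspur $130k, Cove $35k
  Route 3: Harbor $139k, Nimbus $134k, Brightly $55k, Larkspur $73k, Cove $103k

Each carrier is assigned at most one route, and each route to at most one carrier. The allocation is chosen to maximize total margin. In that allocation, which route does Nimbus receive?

Nimbus receives Route 7.

This is the linear assignment problem.
Optimal: Harbor→Route 3 ($139k), Nimbus→Route 7 ($113k), Brightly→Route 2 ($59k), Larkspur→Route 6 ($130k), Cove→Route 1 ($121k) — total 139+113+59+130+121 = $562k.
Column-greedy (each route in turn goes to its best remaining carrier) gives $479k, worse by 83.
No other one-to-one assignment exceeds $562k.
Nimbus's own top route is Route 3 ($134k), but forcing Nimbus→Route 3 and reassigning the rest optimally gives only $501k — worse by 61.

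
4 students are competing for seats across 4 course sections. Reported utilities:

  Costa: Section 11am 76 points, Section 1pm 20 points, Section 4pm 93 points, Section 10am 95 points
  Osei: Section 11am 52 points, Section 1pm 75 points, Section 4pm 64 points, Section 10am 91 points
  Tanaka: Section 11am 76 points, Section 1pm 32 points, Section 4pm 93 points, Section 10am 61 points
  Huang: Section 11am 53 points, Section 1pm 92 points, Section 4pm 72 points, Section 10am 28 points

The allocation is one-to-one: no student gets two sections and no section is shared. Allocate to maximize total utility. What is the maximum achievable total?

Optimal: Costa→Section 11am (76 points), Osei→Section 10am (91 points), Tanaka→Section 4pm (93 points), Huang→Section 1pm (92 points) — total 76+91+93+92 = 352 points.
Swapping Osei↔Huang (Osei→Section 1pm 75 points, Huang→Section 10am 28 points) loses 80.

Max total: 352 points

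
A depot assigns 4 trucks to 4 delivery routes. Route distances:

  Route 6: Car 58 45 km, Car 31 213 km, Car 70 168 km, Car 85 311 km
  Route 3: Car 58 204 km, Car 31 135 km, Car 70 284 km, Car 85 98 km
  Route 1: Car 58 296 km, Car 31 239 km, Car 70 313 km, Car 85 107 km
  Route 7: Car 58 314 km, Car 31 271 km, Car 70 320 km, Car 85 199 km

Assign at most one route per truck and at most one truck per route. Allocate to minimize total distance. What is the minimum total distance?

Optimal: Car 58→Route 6 (45 km), Car 31→Route 3 (135 km), Car 70→Route 7 (320 km), Car 85→Route 1 (107 km) — total 45+135+320+107 = 607 km.
Min-entry greedy (repeatedly take the single cheapest remaining cell) gives 702 km, worse by 95.
Next-best assignment: Car 58→Route 6, Car 31→Route 3, Car 70→Route 1, Car 85→Route 7 = 692 km.

Minimum total: 607 km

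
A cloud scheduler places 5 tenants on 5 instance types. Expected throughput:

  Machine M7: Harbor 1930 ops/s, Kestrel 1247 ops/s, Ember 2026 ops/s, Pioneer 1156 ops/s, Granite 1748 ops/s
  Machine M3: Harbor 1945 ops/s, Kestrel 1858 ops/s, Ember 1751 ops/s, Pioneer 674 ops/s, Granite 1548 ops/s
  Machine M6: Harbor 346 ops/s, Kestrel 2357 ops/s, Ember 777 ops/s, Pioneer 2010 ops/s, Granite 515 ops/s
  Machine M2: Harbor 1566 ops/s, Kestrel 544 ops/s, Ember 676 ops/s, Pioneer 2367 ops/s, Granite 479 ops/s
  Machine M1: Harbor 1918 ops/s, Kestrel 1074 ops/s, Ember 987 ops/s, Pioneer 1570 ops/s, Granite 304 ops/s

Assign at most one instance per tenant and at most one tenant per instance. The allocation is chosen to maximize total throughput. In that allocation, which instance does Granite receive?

Granite receives Machine M3.

Optimal: Harbor→Machine M1 (1918 ops/s), Kestrel→Machine M6 (2357 ops/s), Ember→Machine M7 (2026 ops/s), Pioneer→Machine M2 (2367 ops/s), Granite→Machine M3 (1548 ops/s) — total 1918+2357+2026+2367+1548 = 10216 ops/s.
Max-entry greedy (repeatedly take the single best remaining cell) gives 8999 ops/s, worse by 1217.
No other one-to-one assignment exceeds 10216 ops/s.
Granite's own top instance is Machine M7 (1748 ops/s), but forcing Granite→Machine M7 and reassigning the rest optimally gives only 10141 ops/s — worse by 75.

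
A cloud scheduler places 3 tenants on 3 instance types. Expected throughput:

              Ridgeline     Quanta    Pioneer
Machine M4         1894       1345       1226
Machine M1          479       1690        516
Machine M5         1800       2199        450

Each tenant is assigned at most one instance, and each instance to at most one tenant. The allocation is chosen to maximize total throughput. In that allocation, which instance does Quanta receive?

Quanta receives Machine M1.

Optimal: Ridgeline→Machine M5 (1800 ops/s), Quanta→Machine M1 (1690 ops/s), Pioneer→Machine M4 (1226 ops/s) — total 1800+1690+1226 = 4716 ops/s.
Max-entry greedy (repeatedly take the single best remaining cell) gives 4609 ops/s, worse by 107.
Quanta's own top instance is Machine M5 (2199 ops/s), but forcing Quanta→Machine M5 and reassigning the rest optimally gives only 4609 ops/s — worse by 107.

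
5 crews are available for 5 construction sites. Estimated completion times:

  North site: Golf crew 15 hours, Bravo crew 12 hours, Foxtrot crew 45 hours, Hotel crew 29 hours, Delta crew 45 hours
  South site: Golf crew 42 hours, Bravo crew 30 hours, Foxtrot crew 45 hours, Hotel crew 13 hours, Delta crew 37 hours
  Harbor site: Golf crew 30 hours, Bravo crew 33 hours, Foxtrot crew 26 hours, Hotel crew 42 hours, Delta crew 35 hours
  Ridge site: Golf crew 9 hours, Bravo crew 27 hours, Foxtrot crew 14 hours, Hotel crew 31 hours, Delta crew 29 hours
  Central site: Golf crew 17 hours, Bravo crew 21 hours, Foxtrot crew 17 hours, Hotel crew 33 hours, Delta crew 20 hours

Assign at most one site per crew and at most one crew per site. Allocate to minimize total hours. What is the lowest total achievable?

Min total: 80 hours

This is a one-to-one assignment (minimum-cost bipartite matching).
Optimal: Golf crew→Ridge site (9 hours), Bravo crew→North site (12 hours), Foxtrot crew→Harbor site (26 hours), Hotel crew→South site (13 hours), Delta crew→Central site (20 hours) — total 9+12+26+13+20 = 80 hours.
Min-entry greedy (repeatedly take the single cheapest remaining cell) gives 86 hours, worse by 6.
Next-best assignment: Golf crew→Ridge site, Bravo crew→North site, Foxtrot crew→Central site, Hotel crew→South site, Delta crew→Harbor site = 86 hours.
Every other assignment is strictly worse.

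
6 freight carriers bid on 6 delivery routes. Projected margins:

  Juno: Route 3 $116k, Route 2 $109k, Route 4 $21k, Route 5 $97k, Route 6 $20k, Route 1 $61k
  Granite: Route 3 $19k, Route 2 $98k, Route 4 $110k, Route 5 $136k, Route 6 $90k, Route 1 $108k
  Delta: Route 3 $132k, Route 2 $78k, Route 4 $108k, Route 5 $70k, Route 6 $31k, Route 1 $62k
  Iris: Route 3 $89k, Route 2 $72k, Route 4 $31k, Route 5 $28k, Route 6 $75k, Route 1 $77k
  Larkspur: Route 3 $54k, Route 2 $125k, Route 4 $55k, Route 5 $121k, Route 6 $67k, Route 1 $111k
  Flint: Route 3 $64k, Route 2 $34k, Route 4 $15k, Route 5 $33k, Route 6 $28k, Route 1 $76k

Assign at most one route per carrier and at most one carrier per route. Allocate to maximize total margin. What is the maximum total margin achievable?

Max total: $636k

This is the linear assignment problem.
Optimal: Juno→Route 3 ($116k), Granite→Route 5 ($136k), Delta→Route 4 ($108k), Iris→Route 6 ($75k), Larkspur→Route 2 ($125k), Flint→Route 1 ($76k) — total 116+136+108+75+125+76 = $636k.
Swapping Larkspur↔Delta (Larkspur→Route 4 $55k, Delta→Route 2 $78k) loses 100.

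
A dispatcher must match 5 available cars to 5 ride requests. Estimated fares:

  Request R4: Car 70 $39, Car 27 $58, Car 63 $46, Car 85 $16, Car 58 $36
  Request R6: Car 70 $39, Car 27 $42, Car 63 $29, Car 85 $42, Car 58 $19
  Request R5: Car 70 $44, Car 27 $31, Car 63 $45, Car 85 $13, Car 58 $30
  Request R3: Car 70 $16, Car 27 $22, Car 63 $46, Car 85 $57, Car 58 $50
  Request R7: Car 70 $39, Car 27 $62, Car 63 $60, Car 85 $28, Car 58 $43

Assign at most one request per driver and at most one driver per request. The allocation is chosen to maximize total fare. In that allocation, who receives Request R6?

This is the linear assignment problem.
Optimal: Car 70→Request R5 ($44), Car 27→Request R4 ($58), Car 63→Request R7 ($60), Car 85→Request R6 ($42), Car 58→Request R3 ($50) — total 44+58+60+42+50 = $254.
Swapping Car 58↔Car 70 (Car 58→Request R5 $30, Car 70→Request R3 $16) loses 48.
Car 85's own top request is Request R3 ($57), but forcing Car 85→Request R3 and reassigning the rest optimally gives only $244 — worse by 10.

Car 85 receives Request R6.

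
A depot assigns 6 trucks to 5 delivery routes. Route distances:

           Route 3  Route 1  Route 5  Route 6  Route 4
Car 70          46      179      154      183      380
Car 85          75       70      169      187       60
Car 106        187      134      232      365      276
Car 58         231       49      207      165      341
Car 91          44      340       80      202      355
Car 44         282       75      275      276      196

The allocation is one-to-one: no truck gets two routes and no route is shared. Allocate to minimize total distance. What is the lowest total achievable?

Minimum total: 426 km

Optimal: Car 70→Route 3 (46 km), Car 44→Route 1 (75 km), Car 91→Route 5 (80 km), Car 58→Route 6 (165 km), Car 85→Route 4 (60 km) — total 46+75+80+165+60 = 426 km.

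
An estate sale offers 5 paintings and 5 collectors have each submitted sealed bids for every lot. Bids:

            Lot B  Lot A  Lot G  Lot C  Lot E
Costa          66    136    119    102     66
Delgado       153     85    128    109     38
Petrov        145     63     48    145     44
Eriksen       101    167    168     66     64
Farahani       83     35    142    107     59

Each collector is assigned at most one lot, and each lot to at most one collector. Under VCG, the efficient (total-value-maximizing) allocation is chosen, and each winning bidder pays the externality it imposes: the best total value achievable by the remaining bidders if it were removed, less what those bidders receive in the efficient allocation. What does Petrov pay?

Efficient allocation: Costa→Lot E ($66), Delgado→Lot B ($153), Petrov→Lot C ($145), Eriksen→Lot A ($167), Farahani→Lot G ($142); total welfare W = $673.
Petrov receives Lot C at value $145, so the others get W − 145 = $528.
Without Petrov: best allocation of the remaining 4 bidders over all 5 lots is Costa→Lot A ($136), Delgado→Lot B ($153), Eriksen→Lot G ($168), Farahani→Lot C ($107), total $564.
VCG payment = (others' best without Petrov) − (others' welfare with Petrov) = 564 − 528 = $36.

Petrov pays $36.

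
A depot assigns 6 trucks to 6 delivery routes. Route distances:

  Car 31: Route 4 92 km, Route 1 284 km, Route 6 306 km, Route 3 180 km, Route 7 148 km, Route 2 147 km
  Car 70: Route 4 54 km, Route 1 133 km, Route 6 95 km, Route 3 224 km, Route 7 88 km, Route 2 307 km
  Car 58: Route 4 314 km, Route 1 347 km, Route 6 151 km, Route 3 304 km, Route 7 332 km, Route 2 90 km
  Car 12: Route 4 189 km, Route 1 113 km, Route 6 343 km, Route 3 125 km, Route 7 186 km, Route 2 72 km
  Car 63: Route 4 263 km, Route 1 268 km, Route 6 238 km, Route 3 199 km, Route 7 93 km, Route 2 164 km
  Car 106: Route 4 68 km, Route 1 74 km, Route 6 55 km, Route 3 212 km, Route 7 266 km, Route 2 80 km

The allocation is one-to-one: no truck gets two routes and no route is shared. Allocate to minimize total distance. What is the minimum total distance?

Treat this as an assignment problem: match each truck to one route.
Optimal: Car 31→Route 4 (92 km), Car 70→Route 6 (95 km), Car 58→Route 2 (90 km), Car 12→Route 3 (125 km), Car 63→Route 7 (93 km), Car 106→Route 1 (74 km) — total 92+95+90+125+93+74 = 569 km.
Column-greedy (each route in turn goes to its cheapest remaining truck) gives 644 km, worse by 75.
Checked against all permutations: 569 km is optimal.

Min total: 569 km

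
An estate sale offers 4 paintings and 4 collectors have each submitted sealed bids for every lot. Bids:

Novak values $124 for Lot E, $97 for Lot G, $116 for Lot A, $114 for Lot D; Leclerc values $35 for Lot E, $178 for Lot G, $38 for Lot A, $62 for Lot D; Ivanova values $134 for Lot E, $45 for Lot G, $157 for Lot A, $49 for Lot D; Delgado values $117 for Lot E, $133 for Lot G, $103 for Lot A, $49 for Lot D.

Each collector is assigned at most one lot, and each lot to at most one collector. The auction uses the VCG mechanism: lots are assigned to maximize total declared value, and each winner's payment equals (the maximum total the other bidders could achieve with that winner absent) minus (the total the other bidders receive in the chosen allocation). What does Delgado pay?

Delgado pays $10.

Efficient allocation: Novak→Lot D ($114), Leclerc→Lot G ($178), Ivanova→Lot A ($157), Delgado→Lot E ($117); total welfare W = $566.
Delgado receives Lot E at value $117, so the others get W − 117 = $449.
Without Delgado: best allocation of the remaining 3 bidders over all 4 lots is Novak→Lot E ($124), Leclerc→Lot G ($178), Ivanova→Lot A ($157), total $459.
VCG payment = (others' best without Delgado) − (others' welfare with Delgado) = 459 − 449 = $10.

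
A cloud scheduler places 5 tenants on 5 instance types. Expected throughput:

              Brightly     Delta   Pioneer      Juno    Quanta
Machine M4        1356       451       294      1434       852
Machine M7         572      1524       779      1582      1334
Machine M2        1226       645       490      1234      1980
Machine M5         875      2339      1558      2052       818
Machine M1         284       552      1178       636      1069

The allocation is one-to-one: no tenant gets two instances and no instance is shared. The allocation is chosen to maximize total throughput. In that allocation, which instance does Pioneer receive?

Optimal: Brightly→Machine M4 (1356 ops/s), Delta→Machine M5 (2339 ops/s), Pioneer→Machine M1 (1178 ops/s), Juno→Machine M7 (1582 ops/s), Quanta→Machine M2 (1980 ops/s) — total 1356+2339+1178+1582+1980 = 8435 ops/s.
Column-greedy (each instance in turn goes to its best remaining tenant) gives 6780 ops/s, worse by 1655.
Swapping Brightly↔Quanta (Brightly→Machine M2 1226 ops/s, Quanta→Machine M4 852 ops/s) loses 1258.
Checked against all permutations: 8435 ops/s is optimal.
Pioneer's own top instance is Machine M5 (1558 ops/s), but forcing Pioneer→Machine M5 and reassigning the rest optimally gives only 7054 ops/s — worse by 1381.

Pioneer receives Machine M1.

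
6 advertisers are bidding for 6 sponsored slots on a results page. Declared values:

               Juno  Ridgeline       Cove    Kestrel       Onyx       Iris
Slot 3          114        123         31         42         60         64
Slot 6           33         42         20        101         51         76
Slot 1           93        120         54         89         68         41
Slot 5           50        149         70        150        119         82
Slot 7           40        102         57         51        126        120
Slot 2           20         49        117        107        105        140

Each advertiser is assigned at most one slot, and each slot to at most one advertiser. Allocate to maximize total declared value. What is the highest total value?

This is the linear assignment problem.
Optimal: Juno→Slot 3 ($114), Ridgeline→Slot 1 ($120), Cove→Slot 2 ($117), Kestrel→Slot 5 ($150), Onyx→Slot 7 ($126), Iris→Slot 6 ($76) — total 114+120+117+150+126+76 = $703.
Column-greedy (each slot in turn goes to its best remaining advertiser) gives $673, worse by 30.
Next-best assignment: Juno→Slot 3, Ridgeline→Slot 1, Cove→Slot 2, Kestrel→Slot 6, Onyx→Slot 5, Iris→Slot 7 = $691.
Every other assignment is strictly worse.

Max total: $703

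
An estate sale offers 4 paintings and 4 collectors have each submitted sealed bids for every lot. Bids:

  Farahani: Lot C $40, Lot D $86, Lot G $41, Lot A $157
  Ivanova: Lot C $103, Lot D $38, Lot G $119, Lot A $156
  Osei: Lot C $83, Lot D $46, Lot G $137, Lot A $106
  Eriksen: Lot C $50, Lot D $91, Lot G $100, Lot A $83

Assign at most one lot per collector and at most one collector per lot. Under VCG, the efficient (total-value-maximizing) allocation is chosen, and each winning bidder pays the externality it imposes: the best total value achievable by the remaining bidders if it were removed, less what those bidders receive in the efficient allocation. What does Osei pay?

Efficient allocation: Farahani→Lot A ($157), Ivanova→Lot C ($103), Osei→Lot G ($137), Eriksen→Lot D ($91); total welfare W = $488.
Osei receives Lot G at value $137, so the others get W − 137 = $351.
Without Osei: best allocation of the remaining 3 bidders over all 4 lots is Farahani→Lot A ($157), Ivanova→Lot G ($119), Eriksen→Lot D ($91), total $367.
VCG payment = (others' best without Osei) − (others' welfare with Osei) = 367 − 351 = $16.

Osei pays $16.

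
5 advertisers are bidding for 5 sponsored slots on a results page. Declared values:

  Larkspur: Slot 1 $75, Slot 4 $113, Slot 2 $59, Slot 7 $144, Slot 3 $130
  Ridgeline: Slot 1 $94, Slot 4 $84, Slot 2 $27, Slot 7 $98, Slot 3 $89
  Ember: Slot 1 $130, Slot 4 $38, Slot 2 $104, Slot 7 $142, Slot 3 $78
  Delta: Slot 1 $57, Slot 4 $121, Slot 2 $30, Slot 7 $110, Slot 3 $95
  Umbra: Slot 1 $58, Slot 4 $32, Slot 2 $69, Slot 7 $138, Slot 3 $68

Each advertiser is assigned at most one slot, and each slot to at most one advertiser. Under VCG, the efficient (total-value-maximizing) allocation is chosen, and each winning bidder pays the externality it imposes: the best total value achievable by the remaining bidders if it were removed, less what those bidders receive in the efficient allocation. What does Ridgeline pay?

Ridgeline pays $26.

Efficient allocation: Larkspur→Slot 3 ($130), Ridgeline→Slot 1 ($94), Ember→Slot 2 ($104), Delta→Slot 4 ($121), Umbra→Slot 7 ($138); total welfare W = $587.
Ridgeline receives Slot 1 at value $94, so the others get W − 94 = $493.
Without Ridgeline: best allocation of the remaining 4 bidders over all 5 slots is Larkspur→Slot 3 ($130), Ember→Slot 1 ($130), Delta→Slot 4 ($121), Umbra→Slot 7 ($138), total $519.
VCG payment = (others' best without Ridgeline) − (others' welfare with Ridgeline) = 519 − 493 = $26.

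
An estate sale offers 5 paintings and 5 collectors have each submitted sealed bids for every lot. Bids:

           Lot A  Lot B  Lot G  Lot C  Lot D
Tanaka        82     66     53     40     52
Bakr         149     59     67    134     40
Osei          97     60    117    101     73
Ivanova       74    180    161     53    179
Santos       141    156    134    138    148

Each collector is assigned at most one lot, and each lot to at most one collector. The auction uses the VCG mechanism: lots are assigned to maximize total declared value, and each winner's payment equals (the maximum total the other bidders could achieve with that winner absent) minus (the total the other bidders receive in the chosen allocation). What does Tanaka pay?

Tanaka pays $15.

Efficient allocation: Tanaka→Lot A ($82), Bakr→Lot C ($134), Osei→Lot G ($117), Ivanova→Lot D ($179), Santos→Lot B ($156); total welfare W = $668.
Tanaka receives Lot A at value $82, so the others get W − 82 = $586.
Without Tanaka: best allocation of the remaining 4 bidders over all 5 lots is Bakr→Lot A ($149), Osei→Lot G ($117), Ivanova→Lot D ($179), Santos→Lot B ($156), total $601.
VCG payment = (others' best without Tanaka) − (others' welfare with Tanaka) = 601 − 586 = $15.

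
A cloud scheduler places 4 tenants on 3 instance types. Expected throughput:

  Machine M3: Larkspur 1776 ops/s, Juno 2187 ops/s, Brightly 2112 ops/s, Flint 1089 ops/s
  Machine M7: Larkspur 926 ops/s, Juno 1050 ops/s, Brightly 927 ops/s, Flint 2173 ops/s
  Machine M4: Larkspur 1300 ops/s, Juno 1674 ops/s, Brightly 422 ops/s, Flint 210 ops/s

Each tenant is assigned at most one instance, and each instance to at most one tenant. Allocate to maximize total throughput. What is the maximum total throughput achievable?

Maximum total: 5959 ops/s

Optimal: Brightly→Machine M3 (2112 ops/s), Flint→Machine M7 (2173 ops/s), Juno→Machine M4 (1674 ops/s) — total 2112+2173+1674 = 5959 ops/s.
Max-entry greedy (repeatedly take the single best remaining cell) gives 5660 ops/s, worse by 299.
Swapping Flint↔Brightly (Flint→Machine M3 1089 ops/s, Brightly→Machine M7 927 ops/s) loses 2269.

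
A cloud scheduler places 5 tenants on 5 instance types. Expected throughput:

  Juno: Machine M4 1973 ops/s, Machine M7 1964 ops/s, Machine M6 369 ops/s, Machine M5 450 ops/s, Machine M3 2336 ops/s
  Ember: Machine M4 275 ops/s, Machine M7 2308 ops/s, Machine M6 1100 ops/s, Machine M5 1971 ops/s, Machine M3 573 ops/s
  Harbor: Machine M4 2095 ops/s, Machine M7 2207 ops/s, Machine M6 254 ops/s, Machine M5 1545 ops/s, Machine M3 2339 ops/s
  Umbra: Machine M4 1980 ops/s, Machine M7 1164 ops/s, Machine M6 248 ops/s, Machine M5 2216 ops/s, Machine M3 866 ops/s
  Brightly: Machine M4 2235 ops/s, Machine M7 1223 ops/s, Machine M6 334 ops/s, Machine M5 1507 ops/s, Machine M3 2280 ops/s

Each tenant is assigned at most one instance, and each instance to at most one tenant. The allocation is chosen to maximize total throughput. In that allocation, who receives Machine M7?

Optimal: Juno→Machine M3 (2336 ops/s), Ember→Machine M6 (1100 ops/s), Harbor→Machine M7 (2207 ops/s), Umbra→Machine M5 (2216 ops/s), Brightly→Machine M4 (2235 ops/s) — total 2336+1100+2207+2216+2235 = 10094 ops/s.
Harbor's own top instance is Machine M3 (2339 ops/s), but forcing Harbor→Machine M3 and reassigning the rest optimally gives only 9854 ops/s — worse by 240.

Harbor receives Machine M7.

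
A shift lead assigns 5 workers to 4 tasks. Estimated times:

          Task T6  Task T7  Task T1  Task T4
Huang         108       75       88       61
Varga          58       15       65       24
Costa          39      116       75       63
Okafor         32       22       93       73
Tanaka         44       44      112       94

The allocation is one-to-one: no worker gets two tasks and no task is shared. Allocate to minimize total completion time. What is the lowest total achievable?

Treat this as an assignment problem: match each worker to one task.
Optimal: Tanaka→Task T6 (44 min), Okafor→Task T7 (22 min), Costa→Task T1 (75 min), Varga→Task T4 (24 min) — total 44+22+75+24 = 165 min.
Min-entry greedy (repeatedly take the single cheapest remaining cell) gives 183 min, worse by 18.
Next-best assignment: Costa→Task T6, Okafor→Task T7, Huang→Task T1, Varga→Task T4 = 173 min.
No other one-to-one assignment undercuts 165 min.

Minimum total: 165 min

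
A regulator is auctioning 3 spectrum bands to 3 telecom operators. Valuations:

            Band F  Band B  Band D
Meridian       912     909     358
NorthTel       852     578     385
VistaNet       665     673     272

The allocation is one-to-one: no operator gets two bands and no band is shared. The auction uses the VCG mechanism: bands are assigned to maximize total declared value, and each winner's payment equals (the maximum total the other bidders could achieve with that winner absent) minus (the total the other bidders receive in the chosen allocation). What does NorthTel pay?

NorthTel pays $404M.

Efficient allocation: Meridian→Band B ($909M), NorthTel→Band F ($852M), VistaNet→Band D ($272M); total welfare W = $2033M.
NorthTel receives Band F at value $852M, so the others get W − 852 = $1181M.
Without NorthTel: best allocation of the remaining 2 bidders over all 3 bands is Meridian→Band F ($912M), VistaNet→Band B ($673M), total $1585M.
VCG payment = (others' best without NorthTel) − (others' welfare with NorthTel) = 1585 − 1181 = $404M.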